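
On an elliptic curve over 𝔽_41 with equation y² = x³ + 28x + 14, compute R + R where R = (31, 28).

(20, 13)

tangent at (31, 28): λ = (3·31² + 28)/(2·28) ≡ 0/15. 15⁻¹ ≡ 11 (mod 41), so λ ≡ 0·11 ≡ 0.
  x = λ² - 31 - 31 = 0 - 62 ≡ 20; y = λ·(31 - 20) - 28 ≡ 13. → (20, 13)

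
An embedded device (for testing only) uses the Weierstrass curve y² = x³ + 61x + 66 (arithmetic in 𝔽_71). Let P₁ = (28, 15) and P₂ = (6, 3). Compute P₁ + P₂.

(15, 5)

(28, 15) + (6, 3). λ = (3 - 15)/(6 - 28) ≡ 59/49 mod 71. 49⁻¹ ≡ 29 (mod 71), so λ ≡ 7.
  x = λ² - 28 - 6 = 49 - 34 ≡ 15; y = λ·(28 - 15) - 15 ≡ 5. → (15, 5)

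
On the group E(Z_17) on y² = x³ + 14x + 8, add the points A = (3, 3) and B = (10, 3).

(3, 3) + (10, 3). λ = (3 - 3)/(10 - 3) ≡ 0/7 mod 17. 7⁻¹ ≡ 5 (mod 17) since 7·5 = 35 ≡ 1, so λ ≡ 0.
  x = λ² - 3 - 10 = 0 - 13 ≡ 4; y = λ·(3 - 4) - 3 ≡ 14. → (4, 14)

(4, 14)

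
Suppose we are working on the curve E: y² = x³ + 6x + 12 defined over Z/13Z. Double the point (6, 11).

(4, 10)

tangent at (6, 11): λ = (3·6² + 6)/(2·11) ≡ 10/9. 9⁻¹ ≡ 3 (mod 13) since 9·3 = 27 ≡ 1, so λ ≡ 10·3 ≡ 4.
  x = λ² - 6 - 6 = 16 - 12 ≡ 4; y = λ·(6 - 4) - 11 ≡ 10. → (4, 10)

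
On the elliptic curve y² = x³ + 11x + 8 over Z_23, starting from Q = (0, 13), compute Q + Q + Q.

Repeated addition: build up to 3Q.
2Q: tangent at (0, 13): λ = (3·0² + 11)/(2·13) ≡ 11/3. 3⁻¹ ≡ 8 (mod 23) since 3·8 = 24 ≡ 1, so λ ≡ 11·8 ≡ 19.
  x = λ² - 0 - 0 = 361 - 0 ≡ 16; y = λ·(0 - 16) - 13 ≡ 5. → (16, 5)
3Q: (16, 5) + (0, 13). λ = (13 - 5)/(0 - 16) ≡ 8/7 mod 23. 7⁻¹ ≡ 10 (mod 23) since 7·10 = 70 ≡ 1, so λ ≡ 11.
  x = λ² - 16 - 0 = 121 - 16 ≡ 13; y = λ·(16 - 13) - 5 ≡ 5. → (13, 5)

(13, 5)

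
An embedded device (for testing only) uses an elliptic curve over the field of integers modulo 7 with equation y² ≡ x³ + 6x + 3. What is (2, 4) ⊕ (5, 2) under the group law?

(2, 4) + (5, 2). λ = (2 - 4)/(5 - 2) ≡ 5/3 mod 7. 3⁻¹ ≡ 5 (mod 7), so λ ≡ 4.
  x = λ² - 2 - 5 = 16 - 7 ≡ 2; y = λ·(2 - 2) - 4 ≡ 3. → (2, 3)

(2, 3)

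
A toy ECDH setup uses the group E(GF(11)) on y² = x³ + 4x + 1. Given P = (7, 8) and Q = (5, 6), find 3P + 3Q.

First 3P:
Repeated addition: build up to 3P.
2P: tangent at (7, 8): λ = (3·7² + 4)/(2·8) ≡ 8/5. 5⁻¹ ≡ 9 (mod 11), so λ ≡ 8·9 ≡ 6.
  x = λ² - 7 - 7 = 36 - 14 ≡ 0; y = λ·(7 - 0) - 8 ≡ 1. → (0, 1)
3P: (0, 1) + (7, 8). λ = (8 - 1)/(7 - 0) ≡ 7/7 mod 11. 7⁻¹ ≡ 8 (mod 11), so λ ≡ 1.
  x = λ² - 0 - 7 = 1 - 7 ≡ 5; y = λ·(0 - 5) - 1 ≡ 5. → (5, 5)
3P = (5, 5).
Next 3Q:
Repeated addition: build up to 3Q.
2Q: tangent at (5, 6): λ = (3·5² + 4)/(2·6) ≡ 2/1. 1⁻¹ ≡ 1 (mod 11) since 1·1 = 1 ≡ 1, so λ ≡ 2·1 ≡ 2.
  x = λ² - 5 - 5 = 4 - 10 ≡ 5; y = λ·(5 - 5) - 6 ≡ 5. → (5, 5)
3Q: (5, 5) + (5, 6): same x and y₁ ≡ -y₂, so the sum is 𝒪.
3Q = 𝒪.
Finally 3P + 3Q:
(5, 5) + 𝒪 = (5, 5) (identity).

(5, 5)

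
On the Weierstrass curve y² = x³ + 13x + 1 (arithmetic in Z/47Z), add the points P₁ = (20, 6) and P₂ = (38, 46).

(45, 22)

(20, 6) + (38, 46). λ = (46 - 6)/(38 - 20) ≡ 40/18 mod 47. 18⁻¹ ≡ 34 (mod 47) since 18·34 = 612 ≡ 1, so λ ≡ 44.
  x = λ² - 20 - 38 = 1936 - 58 ≡ 45; y = λ·(20 - 45) - 6 ≡ 22. → (45, 22)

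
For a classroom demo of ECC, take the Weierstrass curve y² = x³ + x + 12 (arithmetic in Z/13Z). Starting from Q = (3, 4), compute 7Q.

Double-and-add on 7 = (111)₂. Start with Q = (3, 4) for the leading 1-bit.
double: tangent at (3, 4): λ = (3·3² + 1)/(2·4) ≡ 2/8. 8⁻¹ ≡ 5 (mod 13) since 8·5 = 40 ≡ 1, so λ ≡ 2·5 ≡ 10.
  x = λ² - 3 - 3 = 100 - 6 ≡ 3; y = λ·(3 - 3) - 4 ≡ 9. → (3, 9)
add Q: (3, 9) + (3, 4): same x and y₁ ≡ -y₂, so the sum is ∞.
double: ∞ + ∞ = ∞ (identity).
add Q: ∞ + (3, 4) = (3, 4) (identity).

(3, 4)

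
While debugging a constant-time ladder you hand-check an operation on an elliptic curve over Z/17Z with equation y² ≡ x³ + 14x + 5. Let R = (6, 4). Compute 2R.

(7, 2)

tangent at (6, 4): λ = (3·6² + 14)/(2·4) ≡ 3/8. 8⁻¹ ≡ 15 (mod 17), so λ ≡ 3·15 ≡ 11.
  x = λ² - 6 - 6 = 121 - 12 ≡ 7; y = λ·(6 - 7) - 4 ≡ 2. → (7, 2)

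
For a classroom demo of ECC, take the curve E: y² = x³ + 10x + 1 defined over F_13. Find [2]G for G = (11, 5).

(0, 1)

tangent at (11, 5): λ = (3·11² + 10)/(2·5) ≡ 9/10. 10⁻¹ ≡ 4 (mod 13) since 10·4 = 40 ≡ 1, so λ ≡ 9·4 ≡ 10.
  x = λ² - 11 - 11 = 100 - 22 ≡ 0; y = λ·(11 - 0) - 5 ≡ 1. → (0, 1)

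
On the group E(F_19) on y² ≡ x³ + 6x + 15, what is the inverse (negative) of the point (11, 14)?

-(11, 14) = (11, -14 mod 19) = (11, 5).

(11, 5)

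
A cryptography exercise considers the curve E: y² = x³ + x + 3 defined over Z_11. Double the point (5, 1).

(4, 4)

tangent at (5, 1): λ = (3·5² + 1)/(2·1) ≡ 10/2. 2⁻¹ ≡ 6 (mod 11), so λ ≡ 10·6 ≡ 5.
  x = λ² - 5 - 5 = 25 - 10 ≡ 4; y = λ·(5 - 4) - 1 ≡ 4. → (4, 4)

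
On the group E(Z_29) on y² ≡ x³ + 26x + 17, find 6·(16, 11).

Write G = (16, 11).
Repeated addition: build up to 6G.
2G: tangent at (16, 11): λ = (3·16² + 26)/(2·11) ≡ 11/22. 22⁻¹ ≡ 4 (mod 29), so λ ≡ 11·4 ≡ 15.
  x = λ² - 16 - 16 = 225 - 32 ≡ 19; y = λ·(16 - 19) - 11 ≡ 2. → (19, 2)
3G: (19, 2) + (16, 11). λ = (11 - 2)/(16 - 19) ≡ 9/26 mod 29. 26⁻¹ ≡ 19 (mod 29), so λ ≡ 26.
  x = λ² - 19 - 16 = 676 - 35 ≡ 3; y = λ·(19 - 3) - 2 ≡ 8. → (3, 8)
4G: (3, 8) + (16, 11). λ = (11 - 8)/(16 - 3) ≡ 3/13 mod 29. 13⁻¹ ≡ 9 (mod 29), so λ ≡ 27.
  x = λ² - 3 - 16 = 729 - 19 ≡ 14; y = λ·(3 - 14) - 8 ≡ 14. → (14, 14)
5G: (14, 14) + (16, 11). λ = (11 - 14)/(16 - 14) ≡ 26/2 mod 29. 2⁻¹ ≡ 15 (mod 29) since 2·15 = 30 ≡ 1, so λ ≡ 13.
  x = λ² - 14 - 16 = 169 - 30 ≡ 23; y = λ·(14 - 23) - 14 ≡ 14. → (23, 14)
6G: (23, 14) + (16, 11). λ = (11 - 14)/(16 - 23) ≡ 26/22 mod 29. 22⁻¹ ≡ 4 (mod 29), so λ ≡ 17.
  x = λ² - 23 - 16 = 289 - 39 ≡ 18; y = λ·(23 - 18) - 14 ≡ 13. → (18, 13)

(18, 13)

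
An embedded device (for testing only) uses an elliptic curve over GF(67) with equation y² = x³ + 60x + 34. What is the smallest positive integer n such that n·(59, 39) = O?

10

2P: tangent at (59, 39): λ = (3·59² + 60)/(2·39) ≡ 51/11. 11⁻¹ ≡ 61 (mod 67), so λ ≡ 51·61 ≡ 29.
  x = λ² - 59 - 59 = 841 - 118 ≡ 53; y = λ·(59 - 53) - 39 ≡ 1. → (53, 1)
3P: (53, 1) + (59, 39). λ = (39 - 1)/(59 - 53) ≡ 38/6 mod 67. 6⁻¹ ≡ 56 (mod 67) since 6·56 = 336 ≡ 1, so λ ≡ 51.
  x = λ² - 53 - 59 = 2601 - 112 ≡ 10; y = λ·(53 - 10) - 1 ≡ 48. → (10, 48)
4P: (10, 48) + (59, 39). λ = (39 - 48)/(59 - 10) ≡ 58/49 mod 67. 49⁻¹ ≡ 26 (mod 67), so λ ≡ 34.
  x = λ² - 10 - 59 = 1156 - 69 ≡ 15; y = λ·(10 - 15) - 48 ≡ 50. → (15, 50)
5P: (15, 50) + (59, 39). λ = (39 - 50)/(59 - 15) ≡ 56/44 mod 67. 44⁻¹ ≡ 32 (mod 67) since 44·32 = 1408 ≡ 1, so λ ≡ 50.
  x = λ² - 15 - 59 = 2500 - 74 ≡ 14; y = λ·(15 - 14) - 50 ≡ 0. → (14, 0)
6P: (14, 0) + (59, 39). λ = (39 - 0)/(59 - 14) ≡ 39/45 mod 67. 45⁻¹ ≡ 3 (mod 67), so λ ≡ 50.
  x = λ² - 14 - 59 = 2500 - 73 ≡ 15; y = λ·(14 - 15) - 0 ≡ 17. → (15, 17)
7P: (15, 17) + (59, 39). λ = (39 - 17)/(59 - 15) ≡ 22/44 mod 67. 44⁻¹ ≡ 32 (mod 67) since 44·32 = 1408 ≡ 1, so λ ≡ 34.
  x = λ² - 15 - 59 = 1156 - 74 ≡ 10; y = λ·(15 - 10) - 17 ≡ 19. → (10, 19)
8P: (10, 19) + (59, 39). λ = (39 - 19)/(59 - 10) ≡ 20/49 mod 67. 49⁻¹ ≡ 26 (mod 67) since 49·26 = 1274 ≡ 1, so λ ≡ 51.
  x = λ² - 10 - 59 = 2601 - 69 ≡ 53; y = λ·(10 - 53) - 19 ≡ 66. → (53, 66)
9P: (53, 66) + (59, 39). λ = (39 - 66)/(59 - 53) ≡ 40/6 mod 67. 6⁻¹ ≡ 56 (mod 67) since 6·56 = 336 ≡ 1, so λ ≡ 29.
  x = λ² - 53 - 59 = 841 - 112 ≡ 59; y = λ·(53 - 59) - 66 ≡ 28. → (59, 28)
10P: (59, 28) + (59, 39): same x and y₁ ≡ -y₂, so the sum is O.
10P = O, so the order is 10.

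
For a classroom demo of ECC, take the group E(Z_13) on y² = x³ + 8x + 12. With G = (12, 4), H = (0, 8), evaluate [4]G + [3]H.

First 4G:
Double-and-add on 4 = (100)₂. Start with G = (12, 4) for the leading 1-bit.
double: tangent at (12, 4): λ = (3·12² + 8)/(2·4) ≡ 11/8. 8⁻¹ ≡ 5 (mod 13), so λ ≡ 11·5 ≡ 3.
  x = λ² - 12 - 12 = 9 - 24 ≡ 11; y = λ·(12 - 11) - 4 ≡ 12. → (11, 12)
double: tangent at (11, 12): λ = (3·11² + 8)/(2·12) ≡ 7/11. 11⁻¹ ≡ 6 (mod 13) since 11·6 = 66 ≡ 1, so λ ≡ 7·6 ≡ 3.
  x = λ² - 11 - 11 = 9 - 22 ≡ 0; y = λ·(11 - 0) - 12 ≡ 8. → (0, 8)
4G = (0, 8).
Next 3H:
Repeated addition: build up to 3H.
2H: tangent at (0, 8): λ = (3·0² + 8)/(2·8) ≡ 8/3. 3⁻¹ ≡ 9 (mod 13) since 3·9 = 27 ≡ 1, so λ ≡ 8·9 ≡ 7.
  x = λ² - 0 - 0 = 49 - 0 ≡ 10; y = λ·(0 - 10) - 8 ≡ 0. → (10, 0)
3H: (10, 0) + (0, 8). λ = (8 - 0)/(0 - 10) ≡ 8/3 mod 13. 3⁻¹ ≡ 9 (mod 13), so λ ≡ 7.
  x = λ² - 10 - 0 = 49 - 10 ≡ 0; y = λ·(10 - 0) - 0 ≡ 5. → (0, 5)
3H = (0, 5).
Finally 4G + 3H:
(0, 8) + (0, 5): same x and y₁ ≡ -y₂, so the sum is 𝒪.

O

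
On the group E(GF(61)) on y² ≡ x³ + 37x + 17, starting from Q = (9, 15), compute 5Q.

(47, 7)

Repeated addition: build up to 5Q.
2Q: tangent at (9, 15): λ = (3·9² + 37)/(2·15) ≡ 36/30. 30⁻¹ ≡ 59 (mod 61), so λ ≡ 36·59 ≡ 50.
  x = λ² - 9 - 9 = 2500 - 18 ≡ 42; y = λ·(9 - 42) - 15 ≡ 43. → (42, 43)
3Q: (42, 43) + (9, 15). λ = (15 - 43)/(9 - 42) ≡ 33/28 mod 61. 28⁻¹ ≡ 24 (mod 61) since 28·24 = 672 ≡ 1, so λ ≡ 60.
  x = λ² - 42 - 9 = 3600 - 51 ≡ 11; y = λ·(42 - 11) - 43 ≡ 48. → (11, 48)
4Q: (11, 48) + (9, 15). λ = (15 - 48)/(9 - 11) ≡ 28/59 mod 61. 59⁻¹ ≡ 30 (mod 61) since 59·30 = 1770 ≡ 1, so λ ≡ 47.
  x = λ² - 11 - 9 = 2209 - 20 ≡ 54; y = λ·(11 - 54) - 48 ≡ 5. → (54, 5)
5Q: (54, 5) + (9, 15). λ = (15 - 5)/(9 - 54) ≡ 10/16 mod 61. 16⁻¹ ≡ 42 (mod 61) since 16·42 = 672 ≡ 1, so λ ≡ 54.
  x = λ² - 54 - 9 = 2916 - 63 ≡ 47; y = λ·(54 - 47) - 5 ≡ 7. → (47, 7)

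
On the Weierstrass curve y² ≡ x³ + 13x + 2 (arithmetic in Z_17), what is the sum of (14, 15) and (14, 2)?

O

The two points share x = 14 and their y-coordinates satisfy 15 + 2 ≡ 0 (mod 17), so they are inverses. Their sum is O.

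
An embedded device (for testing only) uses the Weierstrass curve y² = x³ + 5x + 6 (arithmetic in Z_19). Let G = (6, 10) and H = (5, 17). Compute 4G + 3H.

First 4G:
Double-and-add on 4 = (100)₂. Start with G = (6, 10) for the leading 1-bit.
double: tangent at (6, 10): λ = (3·6² + 5)/(2·10) ≡ 18/1. 1⁻¹ ≡ 1 (mod 19), so λ ≡ 18·1 ≡ 18.
  x = λ² - 6 - 6 = 324 - 12 ≡ 8; y = λ·(6 - 8) - 10 ≡ 11. → (8, 11)
double: tangent at (8, 11): λ = (3·8² + 5)/(2·11) ≡ 7/3. 3⁻¹ ≡ 13 (mod 19) since 3·13 = 39 ≡ 1, so λ ≡ 7·13 ≡ 15.
  x = λ² - 8 - 8 = 225 - 16 ≡ 0; y = λ·(8 - 0) - 11 ≡ 14. → (0, 14)
4G = (0, 14).
Next 3H:
Repeated addition: build up to 3H.
2H: tangent at (5, 17): λ = (3·5² + 5)/(2·17) ≡ 4/15. 15⁻¹ ≡ 14 (mod 19) since 15·14 = 210 ≡ 1, so λ ≡ 4·14 ≡ 18.
  x = λ² - 5 - 5 = 324 - 10 ≡ 10; y = λ·(5 - 10) - 17 ≡ 7. → (10, 7)
3H: (10, 7) + (5, 17). λ = (17 - 7)/(5 - 10) ≡ 10/14 mod 19. 14⁻¹ ≡ 15 (mod 19) since 14·15 = 210 ≡ 1, so λ ≡ 17.
  x = λ² - 10 - 5 = 289 - 15 ≡ 8; y = λ·(10 - 8) - 7 ≡ 8. → (8, 8)
3H = (8, 8).
Finally 4G + 3H:
(0, 14) + (8, 8). λ = (8 - 14)/(8 - 0) ≡ 13/8 mod 19. 8⁻¹ ≡ 12 (mod 19), so λ ≡ 4.
  x = λ² - 0 - 8 = 16 - 8 ≡ 8; y = λ·(0 - 8) - 14 ≡ 11. → (8, 11)

(8, 11)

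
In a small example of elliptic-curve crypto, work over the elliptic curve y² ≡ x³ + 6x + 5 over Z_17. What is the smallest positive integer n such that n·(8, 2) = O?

2P: tangent at (8, 2): λ = (3·8² + 6)/(2·2) ≡ 11/4. 4⁻¹ ≡ 13 (mod 17) since 4·13 = 52 ≡ 1, so λ ≡ 11·13 ≡ 7.
  x = λ² - 8 - 8 = 49 - 16 ≡ 16; y = λ·(8 - 16) - 2 ≡ 10. → (16, 10)
3P: (16, 10) + (8, 2). λ = (2 - 10)/(8 - 16) ≡ 9/9 mod 17. 9⁻¹ ≡ 2 (mod 17), so λ ≡ 1.
  x = λ² - 16 - 8 = 1 - 24 ≡ 11; y = λ·(16 - 11) - 10 ≡ 12. → (11, 12)
4P: (11, 12) + (8, 2). λ = (2 - 12)/(8 - 11) ≡ 7/14 mod 17. 14⁻¹ ≡ 11 (mod 17) since 14·11 = 154 ≡ 1, so λ ≡ 9.
  x = λ² - 11 - 8 = 81 - 19 ≡ 11; y = λ·(11 - 11) - 12 ≡ 5. → (11, 5)
5P: (11, 5) + (8, 2). λ = (2 - 5)/(8 - 11) ≡ 14/14 mod 17. 14⁻¹ ≡ 11 (mod 17) since 14·11 = 154 ≡ 1, so λ ≡ 1.
  x = λ² - 11 - 8 = 1 - 19 ≡ 16; y = λ·(11 - 16) - 5 ≡ 7. → (16, 7)
6P: (16, 7) + (8, 2). λ = (2 - 7)/(8 - 16) ≡ 12/9 mod 17. 9⁻¹ ≡ 2 (mod 17), so λ ≡ 7.
  x = λ² - 16 - 8 = 49 - 24 ≡ 8; y = λ·(16 - 8) - 7 ≡ 15. → (8, 15)
7P: (8, 15) + (8, 2): same x and y₁ ≡ -y₂, so the sum is O.
7P = O, so the order is 7.

7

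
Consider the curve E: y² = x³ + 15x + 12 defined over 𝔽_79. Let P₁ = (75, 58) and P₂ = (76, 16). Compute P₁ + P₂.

(33, 74)

(75, 58) + (76, 16). λ = (16 - 58)/(76 - 75) ≡ 37/1 mod 79. 1⁻¹ ≡ 1 (mod 79), so λ ≡ 37.
  x = λ² - 75 - 76 = 1369 - 151 ≡ 33; y = λ·(75 - 33) - 58 ≡ 74. → (33, 74)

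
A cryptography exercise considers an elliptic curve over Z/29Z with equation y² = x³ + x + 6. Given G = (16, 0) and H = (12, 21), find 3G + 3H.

(27, 24)

First 3G:
Repeated addition: build up to 3G.
2G: (16, 0) + (16, 0): same x and y₁ ≡ -y₂, so the sum is 𝒪.
3G: 𝒪 + (16, 0) = (16, 0) (identity).
3G = (16, 0).
Next 3H:
Repeated addition: build up to 3H.
2H: tangent at (12, 21): λ = (3·12² + 1)/(2·21) ≡ 27/13. 13⁻¹ ≡ 9 (mod 29), so λ ≡ 27·9 ≡ 11.
  x = λ² - 12 - 12 = 121 - 24 ≡ 10; y = λ·(12 - 10) - 21 ≡ 1. → (10, 1)
3H: (10, 1) + (12, 21). λ = (21 - 1)/(12 - 10) ≡ 20/2 mod 29. 2⁻¹ ≡ 15 (mod 29), so λ ≡ 10.
  x = λ² - 10 - 12 = 100 - 22 ≡ 20; y = λ·(10 - 20) - 1 ≡ 15. → (20, 15)
3H = (20, 15).
Finally 3G + 3H:
(16, 0) + (20, 15). λ = (15 - 0)/(20 - 16) ≡ 15/4 mod 29. 4⁻¹ ≡ 22 (mod 29) since 4·22 = 88 ≡ 1, so λ ≡ 11.
  x = λ² - 16 - 20 = 121 - 36 ≡ 27; y = λ·(16 - 27) - 0 ≡ 24. → (27, 24)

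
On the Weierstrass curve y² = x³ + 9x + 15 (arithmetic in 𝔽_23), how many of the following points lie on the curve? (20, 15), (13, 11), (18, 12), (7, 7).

2

(20, 15): 15² ≡ 18, rhs ≡ 7 → off.
(13, 11): 11² ≡ 6, rhs ≡ 6 → on.
(18, 12): 12² ≡ 6, rhs ≡ 6 → on.
(7, 7): 7² ≡ 3, rhs ≡ 7 → off.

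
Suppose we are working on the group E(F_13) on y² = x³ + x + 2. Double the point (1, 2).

(12, 0)

tangent at (1, 2): λ = (3·1² + 1)/(2·2) ≡ 4/4. 4⁻¹ ≡ 10 (mod 13), so λ ≡ 4·10 ≡ 1.
  x = λ² - 1 - 1 = 1 - 2 ≡ 12; y = λ·(1 - 12) - 2 ≡ 0. → (12, 0)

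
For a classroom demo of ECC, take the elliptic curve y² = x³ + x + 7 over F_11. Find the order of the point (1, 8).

2P: tangent at (1, 8): λ = (3·1² + 1)/(2·8) ≡ 4/5. 5⁻¹ ≡ 9 (mod 11) since 5·9 = 45 ≡ 1, so λ ≡ 4·9 ≡ 3.
  x = λ² - 1 - 1 = 9 - 2 ≡ 7; y = λ·(1 - 7) - 8 ≡ 7. → (7, 7)
3P: (7, 7) + (1, 8). λ = (8 - 7)/(1 - 7) ≡ 1/5 mod 11. 5⁻¹ ≡ 9 (mod 11) since 5·9 = 45 ≡ 1, so λ ≡ 9.
  x = λ² - 7 - 1 = 81 - 8 ≡ 7; y = λ·(7 - 7) - 7 ≡ 4. → (7, 4)
4P: (7, 4) + (1, 8). λ = (8 - 4)/(1 - 7) ≡ 4/5 mod 11. 5⁻¹ ≡ 9 (mod 11), so λ ≡ 3.
  x = λ² - 7 - 1 = 9 - 8 ≡ 1; y = λ·(7 - 1) - 4 ≡ 3. → (1, 3)
5P: (1, 3) + (1, 8): same x and y₁ ≡ -y₂, so the sum is the point at infinity.
5P = the point at infinity, so the order is 5.

5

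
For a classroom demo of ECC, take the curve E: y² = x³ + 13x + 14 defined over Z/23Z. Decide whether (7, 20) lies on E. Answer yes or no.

y² = 20² ≡ 9; x³ + 13x + 14 = 448 ≡ 11 (mod 23). 9 ≠ 11.

no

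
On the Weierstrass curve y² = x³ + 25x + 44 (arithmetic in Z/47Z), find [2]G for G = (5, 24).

tangent at (5, 24): λ = (3·5² + 25)/(2·24) ≡ 6/1. 1⁻¹ ≡ 1 (mod 47), so λ ≡ 6·1 ≡ 6.
  x = λ² - 5 - 5 = 36 - 10 ≡ 26; y = λ·(5 - 26) - 24 ≡ 38. → (26, 38)

(26, 38)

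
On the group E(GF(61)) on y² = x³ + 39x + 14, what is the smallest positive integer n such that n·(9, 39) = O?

2P: tangent at (9, 39): λ = (3·9² + 39)/(2·39) ≡ 38/17. 17⁻¹ ≡ 18 (mod 61) since 17·18 = 306 ≡ 1, so λ ≡ 38·18 ≡ 13.
  x = λ² - 9 - 9 = 169 - 18 ≡ 29; y = λ·(9 - 29) - 39 ≡ 6. → (29, 6)
3P: (29, 6) + (9, 39). λ = (39 - 6)/(9 - 29) ≡ 33/41 mod 61. 41⁻¹ ≡ 3 (mod 61), so λ ≡ 38.
  x = λ² - 29 - 9 = 1444 - 38 ≡ 3; y = λ·(29 - 3) - 6 ≡ 6. → (3, 6)
4P: (3, 6) + (9, 39). λ = (39 - 6)/(9 - 3) ≡ 33/6 mod 61. 6⁻¹ ≡ 51 (mod 61) since 6·51 = 306 ≡ 1, so λ ≡ 36.
  x = λ² - 3 - 9 = 1296 - 12 ≡ 3; y = λ·(3 - 3) - 6 ≡ 55. → (3, 55)
5P: (3, 55) + (9, 39). λ = (39 - 55)/(9 - 3) ≡ 45/6 mod 61. 6⁻¹ ≡ 51 (mod 61), so λ ≡ 38.
  x = λ² - 3 - 9 = 1444 - 12 ≡ 29; y = λ·(3 - 29) - 55 ≡ 55. → (29, 55)
6P: (29, 55) + (9, 39). λ = (39 - 55)/(9 - 29) ≡ 45/41 mod 61. 41⁻¹ ≡ 3 (mod 61) since 41·3 = 123 ≡ 1, so λ ≡ 13.
  x = λ² - 29 - 9 = 169 - 38 ≡ 9; y = λ·(29 - 9) - 55 ≡ 22. → (9, 22)
7P: (9, 22) + (9, 39): same x and y₁ ≡ -y₂, so the sum is O.
7P = O, so the order is 7.

7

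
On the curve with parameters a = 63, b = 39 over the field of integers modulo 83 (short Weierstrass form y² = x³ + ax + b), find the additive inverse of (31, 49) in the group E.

-(31, 49) = (31, -49 mod 83) = (31, 34).

(31, 34)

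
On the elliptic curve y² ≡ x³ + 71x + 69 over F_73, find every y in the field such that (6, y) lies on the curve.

x³ + 71x + 69 = 711 ≡ 54 (mod 73).
Square roots of 54 mod 73: 28 and 45 (since 28² = 784 ≡ 54).

28, 45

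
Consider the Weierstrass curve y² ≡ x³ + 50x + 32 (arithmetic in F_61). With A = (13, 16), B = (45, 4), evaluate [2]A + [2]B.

(30, 17)

First 2A:
Repeated addition: build up to 2A.
2A: tangent at (13, 16): λ = (3·13² + 50)/(2·16) ≡ 8/32. 32⁻¹ ≡ 21 (mod 61), so λ ≡ 8·21 ≡ 46.
  x = λ² - 13 - 13 = 2116 - 26 ≡ 16; y = λ·(13 - 16) - 16 ≡ 29. → (16, 29)
2A = (16, 29).
Next 2B:
Repeated addition: build up to 2B.
2B: tangent at (45, 4): λ = (3·45² + 50)/(2·4) ≡ 25/8. 8⁻¹ ≡ 23 (mod 61), so λ ≡ 25·23 ≡ 26.
  x = λ² - 45 - 45 = 676 - 90 ≡ 37; y = λ·(45 - 37) - 4 ≡ 21. → (37, 21)
2B = (37, 21).
Finally 2A + 2B:
(16, 29) + (37, 21). λ = (21 - 29)/(37 - 16) ≡ 53/21 mod 61. 21⁻¹ ≡ 32 (mod 61) since 21·32 = 672 ≡ 1, so λ ≡ 49.
  x = λ² - 16 - 37 = 2401 - 53 ≡ 30; y = λ·(16 - 30) - 29 ≡ 17. → (30, 17)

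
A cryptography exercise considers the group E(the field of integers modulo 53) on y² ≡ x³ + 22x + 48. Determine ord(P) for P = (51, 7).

3

2P: tangent at (51, 7): λ = (3·51² + 22)/(2·7) ≡ 34/14. 14⁻¹ ≡ 19 (mod 53), so λ ≡ 34·19 ≡ 10.
  x = λ² - 51 - 51 = 100 - 102 ≡ 51; y = λ·(51 - 51) - 7 ≡ 46. → (51, 46)
3P: (51, 46) + (51, 7): same x and y₁ ≡ -y₂, so the sum is ∞.
3P = ∞, so the order is 3.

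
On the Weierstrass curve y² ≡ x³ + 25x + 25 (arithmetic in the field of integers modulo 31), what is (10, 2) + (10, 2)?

tangent at (10, 2): λ = (3·10² + 25)/(2·2) ≡ 15/4. 4⁻¹ ≡ 8 (mod 31), so λ ≡ 15·8 ≡ 27.
  x = λ² - 10 - 10 = 729 - 20 ≡ 27; y = λ·(10 - 27) - 2 ≡ 4. → (27, 4)

(27, 4)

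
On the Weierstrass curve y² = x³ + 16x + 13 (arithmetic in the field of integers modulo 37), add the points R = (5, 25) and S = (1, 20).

(21, 29)

(5, 25) + (1, 20). λ = (20 - 25)/(1 - 5) ≡ 32/33 mod 37. 33⁻¹ ≡ 9 (mod 37) since 33·9 = 297 ≡ 1, so λ ≡ 29.
  x = λ² - 5 - 1 = 841 - 6 ≡ 21; y = λ·(5 - 21) - 25 ≡ 29. → (21, 29)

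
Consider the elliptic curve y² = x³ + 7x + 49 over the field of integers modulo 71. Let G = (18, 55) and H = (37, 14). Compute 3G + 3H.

First 3G:
Repeated addition: build up to 3G.
2G: tangent at (18, 55): λ = (3·18² + 7)/(2·55) ≡ 56/39. 39⁻¹ ≡ 51 (mod 71), so λ ≡ 56·51 ≡ 16.
  x = λ² - 18 - 18 = 256 - 36 ≡ 7; y = λ·(18 - 7) - 55 ≡ 50. → (7, 50)
3G: (7, 50) + (18, 55). λ = (55 - 50)/(18 - 7) ≡ 5/11 mod 71. 11⁻¹ ≡ 13 (mod 71) since 11·13 = 143 ≡ 1, so λ ≡ 65.
  x = λ² - 7 - 18 = 4225 - 25 ≡ 11; y = λ·(7 - 11) - 50 ≡ 45. → (11, 45)
3G = (11, 45).
Next 3H:
Repeated addition: build up to 3H.
2H: tangent at (37, 14): λ = (3·37² + 7)/(2·14) ≡ 67/28. 28⁻¹ ≡ 33 (mod 71), so λ ≡ 67·33 ≡ 10.
  x = λ² - 37 - 37 = 100 - 74 ≡ 26; y = λ·(37 - 26) - 14 ≡ 25. → (26, 25)
3H: (26, 25) + (37, 14). λ = (14 - 25)/(37 - 26) ≡ 60/11 mod 71. 11⁻¹ ≡ 13 (mod 71), so λ ≡ 70.
  x = λ² - 26 - 37 = 4900 - 63 ≡ 9; y = λ·(26 - 9) - 25 ≡ 29. → (9, 29)
3H = (9, 29).
Finally 3G + 3H:
(11, 45) + (9, 29). λ = (29 - 45)/(9 - 11) ≡ 55/69 mod 71. 69⁻¹ ≡ 35 (mod 71), so λ ≡ 8.
  x = λ² - 11 - 9 = 64 - 20 ≡ 44; y = λ·(11 - 44) - 45 ≡ 46. → (44, 46)

(44, 46)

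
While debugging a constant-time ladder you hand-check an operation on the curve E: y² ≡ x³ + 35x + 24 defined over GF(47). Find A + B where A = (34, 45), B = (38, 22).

(11, 46)

(34, 45) + (38, 22). λ = (22 - 45)/(38 - 34) ≡ 24/4 mod 47. 4⁻¹ ≡ 12 (mod 47) since 4·12 = 48 ≡ 1, so λ ≡ 6.
  x = λ² - 34 - 38 = 36 - 72 ≡ 11; y = λ·(34 - 11) - 45 ≡ 46. → (11, 46)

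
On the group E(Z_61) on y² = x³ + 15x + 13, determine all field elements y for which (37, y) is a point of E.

15, 46

x³ + 15x + 13 = 51221 ≡ 42 (mod 61).
Square roots of 42 mod 61: 15 and 46 (since 15² = 225 ≡ 42).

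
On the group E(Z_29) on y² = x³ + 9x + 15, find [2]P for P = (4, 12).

tangent at (4, 12): λ = (3·4² + 9)/(2·12) ≡ 28/24. 24⁻¹ ≡ 23 (mod 29) since 24·23 = 552 ≡ 1, so λ ≡ 28·23 ≡ 6.
  x = λ² - 4 - 4 = 36 - 8 ≡ 28; y = λ·(4 - 28) - 12 ≡ 18. → (28, 18)

(28, 18)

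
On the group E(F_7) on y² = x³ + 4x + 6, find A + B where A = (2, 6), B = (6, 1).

(2, 6) + (6, 1). λ = (1 - 6)/(6 - 2) ≡ 2/4 mod 7. 4⁻¹ ≡ 2 (mod 7), so λ ≡ 4.
  x = λ² - 2 - 6 = 16 - 8 ≡ 1; y = λ·(2 - 1) - 6 ≡ 5. → (1, 5)

(1, 5)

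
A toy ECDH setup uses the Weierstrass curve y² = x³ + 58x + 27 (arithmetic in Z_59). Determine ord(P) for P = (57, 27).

2P: tangent at (57, 27): λ = (3·57² + 58)/(2·27) ≡ 11/54. 54⁻¹ ≡ 47 (mod 59), so λ ≡ 11·47 ≡ 45.
  x = λ² - 57 - 57 = 2025 - 114 ≡ 23; y = λ·(57 - 23) - 27 ≡ 28. → (23, 28)
3P: (23, 28) + (57, 27). λ = (27 - 28)/(57 - 23) ≡ 58/34 mod 59. 34⁻¹ ≡ 33 (mod 59), so λ ≡ 26.
  x = λ² - 23 - 57 = 676 - 80 ≡ 6; y = λ·(23 - 6) - 28 ≡ 1. → (6, 1)
4P: (6, 1) + (57, 27). λ = (27 - 1)/(57 - 6) ≡ 26/51 mod 59. 51⁻¹ ≡ 22 (mod 59) since 51·22 = 1122 ≡ 1, so λ ≡ 41.
  x = λ² - 6 - 57 = 1681 - 63 ≡ 25; y = λ·(6 - 25) - 1 ≡ 46. → (25, 46)
5P: (25, 46) + (57, 27). λ = (27 - 46)/(57 - 25) ≡ 40/32 mod 59. 32⁻¹ ≡ 24 (mod 59) since 32·24 = 768 ≡ 1, so λ ≡ 16.
  x = λ² - 25 - 57 = 256 - 82 ≡ 56; y = λ·(25 - 56) - 46 ≡ 48. → (56, 48)
6P: (56, 48) + (57, 27). λ = (27 - 48)/(57 - 56) ≡ 38/1 mod 59. 1⁻¹ ≡ 1 (mod 59) since 1·1 = 1 ≡ 1, so λ ≡ 38.
  x = λ² - 56 - 57 = 1444 - 113 ≡ 33; y = λ·(56 - 33) - 48 ≡ 0. → (33, 0)
7P: (33, 0) + (57, 27). λ = (27 - 0)/(57 - 33) ≡ 27/24 mod 59. 24⁻¹ ≡ 32 (mod 59) since 24·32 = 768 ≡ 1, so λ ≡ 38.
  x = λ² - 33 - 57 = 1444 - 90 ≡ 56; y = λ·(33 - 56) - 0 ≡ 11. → (56, 11)
8P: (56, 11) + (57, 27). λ = (27 - 11)/(57 - 56) ≡ 16/1 mod 59. 1⁻¹ ≡ 1 (mod 59), so λ ≡ 16.
  x = λ² - 56 - 57 = 256 - 113 ≡ 25; y = λ·(56 - 25) - 11 ≡ 13. → (25, 13)
9P: (25, 13) + (57, 27). λ = (27 - 13)/(57 - 25) ≡ 14/32 mod 59. 32⁻¹ ≡ 24 (mod 59) since 32·24 = 768 ≡ 1, so λ ≡ 41.
  x = λ² - 25 - 57 = 1681 - 82 ≡ 6; y = λ·(25 - 6) - 13 ≡ 58. → (6, 58)
10P: (6, 58) + (57, 27). λ = (27 - 58)/(57 - 6) ≡ 28/51 mod 59. 51⁻¹ ≡ 22 (mod 59), so λ ≡ 26.
  x = λ² - 6 - 57 = 676 - 63 ≡ 23; y = λ·(6 - 23) - 58 ≡ 31. → (23, 31)
11P: (23, 31) + (57, 27). λ = (27 - 31)/(57 - 23) ≡ 55/34 mod 59. 34⁻¹ ≡ 33 (mod 59) since 34·33 = 1122 ≡ 1, so λ ≡ 45.
  x = λ² - 23 - 57 = 2025 - 80 ≡ 57; y = λ·(23 - 57) - 31 ≡ 32. → (57, 32)
12P: (57, 32) + (57, 27): same x and y₁ ≡ -y₂, so the sum is 𝒪.
12P = 𝒪, so the order is 12.

12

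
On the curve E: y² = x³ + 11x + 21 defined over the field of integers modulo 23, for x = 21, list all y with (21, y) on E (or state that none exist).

x³ + 11x + 21 = 9513 ≡ 14 (mod 23).
14 is a non-residue mod 23; no y exists.

none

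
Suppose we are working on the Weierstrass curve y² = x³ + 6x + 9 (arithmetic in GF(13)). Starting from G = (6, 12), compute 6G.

Double-and-add on 6 = (110)₂. Start with G = (6, 12) for the leading 1-bit.
double: tangent at (6, 12): λ = (3·6² + 6)/(2·12) ≡ 10/11. 11⁻¹ ≡ 6 (mod 13) since 11·6 = 66 ≡ 1, so λ ≡ 10·6 ≡ 8.
  x = λ² - 6 - 6 = 64 - 12 ≡ 0; y = λ·(6 - 0) - 12 ≡ 10. → (0, 10)
add G: (0, 10) + (6, 12). λ = (12 - 10)/(6 - 0) ≡ 2/6 mod 13. 6⁻¹ ≡ 11 (mod 13), so λ ≡ 9.
  x = λ² - 0 - 6 = 81 - 6 ≡ 10; y = λ·(0 - 10) - 10 ≡ 4. → (10, 4)
double: tangent at (10, 4): λ = (3·10² + 6)/(2·4) ≡ 7/8. 8⁻¹ ≡ 5 (mod 13), so λ ≡ 7·5 ≡ 9.
  x = λ² - 10 - 10 = 81 - 20 ≡ 9; y = λ·(10 - 9) - 4 ≡ 5. → (9, 5)

(9, 5)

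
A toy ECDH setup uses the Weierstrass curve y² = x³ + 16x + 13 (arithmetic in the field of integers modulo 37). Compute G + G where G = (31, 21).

(1, 20)

tangent at (31, 21): λ = (3·31² + 16)/(2·21) ≡ 13/5. 5⁻¹ ≡ 15 (mod 37), so λ ≡ 13·15 ≡ 10.
  x = λ² - 31 - 31 = 100 - 62 ≡ 1; y = λ·(31 - 1) - 21 ≡ 20. → (1, 20)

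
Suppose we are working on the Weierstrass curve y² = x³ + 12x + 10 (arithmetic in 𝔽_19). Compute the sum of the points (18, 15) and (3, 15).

(17, 4)

(18, 15) + (3, 15). λ = (15 - 15)/(3 - 18) ≡ 0/4 mod 19. 4⁻¹ ≡ 5 (mod 19), so λ ≡ 0.
  x = λ² - 18 - 3 = 0 - 21 ≡ 17; y = λ·(18 - 17) - 15 ≡ 4. → (17, 4)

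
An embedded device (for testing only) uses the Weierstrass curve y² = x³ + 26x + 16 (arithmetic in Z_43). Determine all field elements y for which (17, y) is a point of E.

none

x³ + 26x + 16 = 5371 ≡ 39 (mod 43).
39 is a non-residue mod 43; no y exists.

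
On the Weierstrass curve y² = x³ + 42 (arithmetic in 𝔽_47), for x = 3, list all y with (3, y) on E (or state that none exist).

none

x³ + 0x + 42 = 69 ≡ 22 (mod 47).
22 is a non-residue mod 47; no y exists.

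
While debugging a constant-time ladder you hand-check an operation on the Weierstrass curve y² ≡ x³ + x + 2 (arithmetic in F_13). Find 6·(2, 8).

O

Write Q = (2, 8).
Repeated addition: build up to 6Q.
2Q: tangent at (2, 8): λ = (3·2² + 1)/(2·8) ≡ 0/3. 3⁻¹ ≡ 9 (mod 13), so λ ≡ 0·9 ≡ 0.
  x = λ² - 2 - 2 = 0 - 4 ≡ 9; y = λ·(2 - 9) - 8 ≡ 5. → (9, 5)
3Q: (9, 5) + (2, 8). λ = (8 - 5)/(2 - 9) ≡ 3/6 mod 13. 6⁻¹ ≡ 11 (mod 13), so λ ≡ 7.
  x = λ² - 9 - 2 = 49 - 11 ≡ 12; y = λ·(9 - 12) - 5 ≡ 0. → (12, 0)
4Q: (12, 0) + (2, 8). λ = (8 - 0)/(2 - 12) ≡ 8/3 mod 13. 3⁻¹ ≡ 9 (mod 13) since 3·9 = 27 ≡ 1, so λ ≡ 7.
  x = λ² - 12 - 2 = 49 - 14 ≡ 9; y = λ·(12 - 9) - 0 ≡ 8. → (9, 8)
5Q: (9, 8) + (2, 8). λ = (8 - 8)/(2 - 9) ≡ 0/6 mod 13. 6⁻¹ ≡ 11 (mod 13) since 6·11 = 66 ≡ 1, so λ ≡ 0.
  x = λ² - 9 - 2 = 0 - 11 ≡ 2; y = λ·(9 - 2) - 8 ≡ 5. → (2, 5)
6Q: (2, 5) + (2, 8): same x and y₁ ≡ -y₂, so the sum is 𝒪.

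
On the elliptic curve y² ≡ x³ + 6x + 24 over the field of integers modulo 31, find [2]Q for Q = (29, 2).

tangent at (29, 2): λ = (3·29² + 6)/(2·2) ≡ 18/4. 4⁻¹ ≡ 8 (mod 31), so λ ≡ 18·8 ≡ 20.
  x = λ² - 29 - 29 = 400 - 58 ≡ 1; y = λ·(29 - 1) - 2 ≡ 0. → (1, 0)

(1, 0)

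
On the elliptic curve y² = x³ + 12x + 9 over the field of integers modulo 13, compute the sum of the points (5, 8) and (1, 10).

(4, 11)

(5, 8) + (1, 10). λ = (10 - 8)/(1 - 5) ≡ 2/9 mod 13. 9⁻¹ ≡ 3 (mod 13), so λ ≡ 6.
  x = λ² - 5 - 1 = 36 - 6 ≡ 4; y = λ·(5 - 4) - 8 ≡ 11. → (4, 11)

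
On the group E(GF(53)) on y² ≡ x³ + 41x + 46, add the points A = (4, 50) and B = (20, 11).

(4, 50) + (20, 11). λ = (11 - 50)/(20 - 4) ≡ 14/16 mod 53. 16⁻¹ ≡ 10 (mod 53), so λ ≡ 34.
  x = λ² - 4 - 20 = 1156 - 24 ≡ 19; y = λ·(4 - 19) - 50 ≡ 23. → (19, 23)

(19, 23)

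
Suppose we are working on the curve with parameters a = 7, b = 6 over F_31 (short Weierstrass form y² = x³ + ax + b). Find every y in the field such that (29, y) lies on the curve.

x³ + 7x + 6 = 24598 ≡ 15 (mod 31).
15 is a non-residue mod 31; no y exists.

none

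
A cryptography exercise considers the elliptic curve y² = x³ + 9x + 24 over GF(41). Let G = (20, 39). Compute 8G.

(36, 31)

Repeated addition: build up to 8G.
2G: tangent at (20, 39): λ = (3·20² + 9)/(2·39) ≡ 20/37. 37⁻¹ ≡ 10 (mod 41), so λ ≡ 20·10 ≡ 36.
  x = λ² - 20 - 20 = 1296 - 40 ≡ 26; y = λ·(20 - 26) - 39 ≡ 32. → (26, 32)
3G: (26, 32) + (20, 39). λ = (39 - 32)/(20 - 26) ≡ 7/35 mod 41. 35⁻¹ ≡ 34 (mod 41) since 35·34 = 1190 ≡ 1, so λ ≡ 33.
  x = λ² - 26 - 20 = 1089 - 46 ≡ 18; y = λ·(26 - 18) - 32 ≡ 27. → (18, 27)
4G: (18, 27) + (20, 39). λ = (39 - 27)/(20 - 18) ≡ 12/2 mod 41. 2⁻¹ ≡ 21 (mod 41), so λ ≡ 6.
  x = λ² - 18 - 20 = 36 - 38 ≡ 39; y = λ·(18 - 39) - 27 ≡ 11. → (39, 11)
5G: (39, 11) + (20, 39). λ = (39 - 11)/(20 - 39) ≡ 28/22 mod 41. 22⁻¹ ≡ 28 (mod 41) since 22·28 = 616 ≡ 1, so λ ≡ 5.
  x = λ² - 39 - 20 = 25 - 59 ≡ 7; y = λ·(39 - 7) - 11 ≡ 26. → (7, 26)
6G: (7, 26) + (20, 39). λ = (39 - 26)/(20 - 7) ≡ 13/13 mod 41. 13⁻¹ ≡ 19 (mod 41) since 13·19 = 247 ≡ 1, so λ ≡ 1.
  x = λ² - 7 - 20 = 1 - 27 ≡ 15; y = λ·(7 - 15) - 26 ≡ 7. → (15, 7)
7G: (15, 7) + (20, 39). λ = (39 - 7)/(20 - 15) ≡ 32/5 mod 41. 5⁻¹ ≡ 33 (mod 41) since 5·33 = 165 ≡ 1, so λ ≡ 31.
  x = λ² - 15 - 20 = 961 - 35 ≡ 24; y = λ·(15 - 24) - 7 ≡ 1. → (24, 1)
8G: (24, 1) + (20, 39). λ = (39 - 1)/(20 - 24) ≡ 38/37 mod 41. 37⁻¹ ≡ 10 (mod 41) since 37·10 = 370 ≡ 1, so λ ≡ 11.
  x = λ² - 24 - 20 = 121 - 44 ≡ 36; y = λ·(24 - 36) - 1 ≡ 31. → (36, 31)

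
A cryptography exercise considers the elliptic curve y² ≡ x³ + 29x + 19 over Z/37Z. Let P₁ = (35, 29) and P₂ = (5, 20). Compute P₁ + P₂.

(35, 29) + (5, 20). λ = (20 - 29)/(5 - 35) ≡ 28/7 mod 37. 7⁻¹ ≡ 16 (mod 37), so λ ≡ 4.
  x = λ² - 35 - 5 = 16 - 40 ≡ 13; y = λ·(35 - 13) - 29 ≡ 22. → (13, 22)

(13, 22)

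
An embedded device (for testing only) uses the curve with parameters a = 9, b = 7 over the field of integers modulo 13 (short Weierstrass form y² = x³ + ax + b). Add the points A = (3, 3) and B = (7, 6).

(3, 3) + (7, 6). λ = (6 - 3)/(7 - 3) ≡ 3/4 mod 13. 4⁻¹ ≡ 10 (mod 13), so λ ≡ 4.
  x = λ² - 3 - 7 = 16 - 10 ≡ 6; y = λ·(3 - 6) - 3 ≡ 11. → (6, 11)

(6, 11)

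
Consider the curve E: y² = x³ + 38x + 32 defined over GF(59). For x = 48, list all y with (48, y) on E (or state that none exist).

x³ + 38x + 32 = 112448 ≡ 53 (mod 59).
Square roots of 53 mod 59: 17 and 42 (since 17² = 289 ≡ 53).

17, 42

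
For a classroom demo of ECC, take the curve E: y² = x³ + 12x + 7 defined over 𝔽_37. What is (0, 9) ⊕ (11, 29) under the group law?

(0, 9) + (11, 29). λ = (29 - 9)/(11 - 0) ≡ 20/11 mod 37. 11⁻¹ ≡ 27 (mod 37), so λ ≡ 22.
  x = λ² - 0 - 11 = 484 - 11 ≡ 29; y = λ·(0 - 29) - 9 ≡ 19. → (29, 19)

(29, 19)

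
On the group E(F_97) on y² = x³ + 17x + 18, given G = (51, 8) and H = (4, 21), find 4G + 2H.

O

First 4G:
Double-and-add on 4 = (100)₂. Start with G = (51, 8) for the leading 1-bit.
double: tangent at (51, 8): λ = (3·51² + 17)/(2·8) ≡ 60/16. 16⁻¹ ≡ 91 (mod 97), so λ ≡ 60·91 ≡ 28.
  x = λ² - 51 - 51 = 784 - 102 ≡ 3; y = λ·(51 - 3) - 8 ≡ 75. → (3, 75)
double: tangent at (3, 75): λ = (3·3² + 17)/(2·75) ≡ 44/53. 53⁻¹ ≡ 11 (mod 97), so λ ≡ 44·11 ≡ 96.
  x = λ² - 3 - 3 = 9216 - 6 ≡ 92; y = λ·(3 - 92) - 75 ≡ 14. → (92, 14)
4G = (92, 14).
Next 2H:
Repeated addition: build up to 2H.
2H: tangent at (4, 21): λ = (3·4² + 17)/(2·21) ≡ 65/42. 42⁻¹ ≡ 67 (mod 97) since 42·67 = 2814 ≡ 1, so λ ≡ 65·67 ≡ 87.
  x = λ² - 4 - 4 = 7569 - 8 ≡ 92; y = λ·(4 - 92) - 21 ≡ 83. → (92, 83)
2H = (92, 83).
Finally 4G + 2H:
(92, 14) + (92, 83): same x and y₁ ≡ -y₂, so the sum is ∞.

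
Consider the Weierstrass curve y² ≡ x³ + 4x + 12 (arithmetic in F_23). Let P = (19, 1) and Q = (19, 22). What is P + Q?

O

The two points share x = 19 and their y-coordinates satisfy 1 + 22 ≡ 0 (mod 23), so they are inverses. Their sum is ∞.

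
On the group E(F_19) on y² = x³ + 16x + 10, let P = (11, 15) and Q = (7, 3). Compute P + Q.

(10, 7)

(11, 15) + (7, 3). λ = (3 - 15)/(7 - 11) ≡ 7/15 mod 19. 15⁻¹ ≡ 14 (mod 19), so λ ≡ 3.
  x = λ² - 11 - 7 = 9 - 18 ≡ 10; y = λ·(11 - 10) - 15 ≡ 7. → (10, 7)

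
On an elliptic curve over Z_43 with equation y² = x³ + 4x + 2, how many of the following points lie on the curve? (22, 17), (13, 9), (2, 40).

(22, 17): 17² ≡ 31, rhs ≡ 31 → on.
(13, 9): 9² ≡ 38, rhs ≡ 15 → off.
(2, 40): 40² ≡ 9, rhs ≡ 18 → off.

1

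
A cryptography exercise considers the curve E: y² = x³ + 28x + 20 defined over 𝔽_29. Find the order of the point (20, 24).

6

2P: tangent at (20, 24): λ = (3·20² + 28)/(2·24) ≡ 10/19. 19⁻¹ ≡ 26 (mod 29) since 19·26 = 494 ≡ 1, so λ ≡ 10·26 ≡ 28.
  x = λ² - 20 - 20 = 784 - 40 ≡ 19; y = λ·(20 - 19) - 24 ≡ 4. → (19, 4)
3P: (19, 4) + (20, 24). λ = (24 - 4)/(20 - 19) ≡ 20/1 mod 29. 1⁻¹ ≡ 1 (mod 29) since 1·1 = 1 ≡ 1, so λ ≡ 20.
  x = λ² - 19 - 20 = 400 - 39 ≡ 13; y = λ·(19 - 13) - 4 ≡ 0. → (13, 0)
4P: (13, 0) + (20, 24). λ = (24 - 0)/(20 - 13) ≡ 24/7 mod 29. 7⁻¹ ≡ 25 (mod 29), so λ ≡ 20.
  x = λ² - 13 - 20 = 400 - 33 ≡ 19; y = λ·(13 - 19) - 0 ≡ 25. → (19, 25)
5P: (19, 25) + (20, 24). λ = (24 - 25)/(20 - 19) ≡ 28/1 mod 29. 1⁻¹ ≡ 1 (mod 29) since 1·1 = 1 ≡ 1, so λ ≡ 28.
  x = λ² - 19 - 20 = 784 - 39 ≡ 20; y = λ·(19 - 20) - 25 ≡ 5. → (20, 5)
6P: (20, 5) + (20, 24): same x and y₁ ≡ -y₂, so the sum is O.
6P = O, so the order is 6.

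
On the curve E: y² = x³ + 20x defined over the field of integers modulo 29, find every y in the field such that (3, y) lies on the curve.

x³ + 20x + 0 = 87 ≡ 0 (mod 29).
Only y = 0 satisfies y² ≡ 0.

0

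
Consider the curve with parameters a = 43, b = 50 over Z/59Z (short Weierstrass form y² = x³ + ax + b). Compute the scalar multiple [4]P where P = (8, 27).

(48, 55)

Repeated addition: build up to 4P.
2P: tangent at (8, 27): λ = (3·8² + 43)/(2·27) ≡ 58/54. 54⁻¹ ≡ 47 (mod 59) since 54·47 = 2538 ≡ 1, so λ ≡ 58·47 ≡ 12.
  x = λ² - 8 - 8 = 144 - 16 ≡ 10; y = λ·(8 - 10) - 27 ≡ 8. → (10, 8)
3P: (10, 8) + (8, 27). λ = (27 - 8)/(8 - 10) ≡ 19/57 mod 59. 57⁻¹ ≡ 29 (mod 59), so λ ≡ 20.
  x = λ² - 10 - 8 = 400 - 18 ≡ 28; y = λ·(10 - 28) - 8 ≡ 45. → (28, 45)
4P: (28, 45) + (8, 27). λ = (27 - 45)/(8 - 28) ≡ 41/39 mod 59. 39⁻¹ ≡ 56 (mod 59) since 39·56 = 2184 ≡ 1, so λ ≡ 54.
  x = λ² - 28 - 8 = 2916 - 36 ≡ 48; y = λ·(28 - 48) - 45 ≡ 55. → (48, 55)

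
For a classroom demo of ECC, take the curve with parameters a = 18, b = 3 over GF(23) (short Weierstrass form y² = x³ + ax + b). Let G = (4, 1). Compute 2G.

tangent at (4, 1): λ = (3·4² + 18)/(2·1) ≡ 20/2. 2⁻¹ ≡ 12 (mod 23), so λ ≡ 20·12 ≡ 10.
  x = λ² - 4 - 4 = 100 - 8 ≡ 0; y = λ·(4 - 0) - 1 ≡ 16. → (0, 16)

(0, 16)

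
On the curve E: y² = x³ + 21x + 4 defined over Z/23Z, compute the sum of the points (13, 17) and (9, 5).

(10, 15)

(13, 17) + (9, 5). λ = (5 - 17)/(9 - 13) ≡ 11/19 mod 23. 19⁻¹ ≡ 17 (mod 23), so λ ≡ 3.
  x = λ² - 13 - 9 = 9 - 22 ≡ 10; y = λ·(13 - 10) - 17 ≡ 15. → (10, 15)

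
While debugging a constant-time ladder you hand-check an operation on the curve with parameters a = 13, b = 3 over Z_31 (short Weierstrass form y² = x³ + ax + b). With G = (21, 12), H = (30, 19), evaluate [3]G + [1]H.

(15, 16)

First 3G:
Repeated addition: build up to 3G.
2G: tangent at (21, 12): λ = (3·21² + 13)/(2·12) ≡ 3/24. 24⁻¹ ≡ 22 (mod 31) since 24·22 = 528 ≡ 1, so λ ≡ 3·22 ≡ 4.
  x = λ² - 21 - 21 = 16 - 42 ≡ 5; y = λ·(21 - 5) - 12 ≡ 21. → (5, 21)
3G: (5, 21) + (21, 12). λ = (12 - 21)/(21 - 5) ≡ 22/16 mod 31. 16⁻¹ ≡ 2 (mod 31), so λ ≡ 13.
  x = λ² - 5 - 21 = 169 - 26 ≡ 19; y = λ·(5 - 19) - 21 ≡ 14. → (19, 14)
3G = (19, 14).
Finally 3G + H:
(19, 14) + (30, 19). λ = (19 - 14)/(30 - 19) ≡ 5/11 mod 31. 11⁻¹ ≡ 17 (mod 31), so λ ≡ 23.
  x = λ² - 19 - 30 = 529 - 49 ≡ 15; y = λ·(19 - 15) - 14 ≡ 16. → (15, 16)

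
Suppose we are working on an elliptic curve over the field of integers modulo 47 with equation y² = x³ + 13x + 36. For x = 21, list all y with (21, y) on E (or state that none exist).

x³ + 13x + 36 = 9570 ≡ 29 (mod 47).
29 is a non-residue mod 47; no y exists.

none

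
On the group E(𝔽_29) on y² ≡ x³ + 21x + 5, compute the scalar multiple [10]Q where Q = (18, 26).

Repeated addition: build up to 10Q.
2Q: tangent at (18, 26): λ = (3·18² + 21)/(2·26) ≡ 7/23. 23⁻¹ ≡ 24 (mod 29), so λ ≡ 7·24 ≡ 23.
  x = λ² - 18 - 18 = 529 - 36 ≡ 0; y = λ·(18 - 0) - 26 ≡ 11. → (0, 11)
3Q: (0, 11) + (18, 26). λ = (26 - 11)/(18 - 0) ≡ 15/18 mod 29. 18⁻¹ ≡ 21 (mod 29), so λ ≡ 25.
  x = λ² - 0 - 18 = 625 - 18 ≡ 27; y = λ·(0 - 27) - 11 ≡ 10. → (27, 10)
4Q: (27, 10) + (18, 26). λ = (26 - 10)/(18 - 27) ≡ 16/20 mod 29. 20⁻¹ ≡ 16 (mod 29), so λ ≡ 24.
  x = λ² - 27 - 18 = 576 - 45 ≡ 9; y = λ·(27 - 9) - 10 ≡ 16. → (9, 16)
5Q: (9, 16) + (18, 26). λ = (26 - 16)/(18 - 9) ≡ 10/9 mod 29. 9⁻¹ ≡ 13 (mod 29) since 9·13 = 117 ≡ 1, so λ ≡ 14.
  x = λ² - 9 - 18 = 196 - 27 ≡ 24; y = λ·(9 - 24) - 16 ≡ 6. → (24, 6)
6Q: (24, 6) + (18, 26). λ = (26 - 6)/(18 - 24) ≡ 20/23 mod 29. 23⁻¹ ≡ 24 (mod 29), so λ ≡ 16.
  x = λ² - 24 - 18 = 256 - 42 ≡ 11; y = λ·(24 - 11) - 6 ≡ 28. → (11, 28)
7Q: (11, 28) + (18, 26). λ = (26 - 28)/(18 - 11) ≡ 27/7 mod 29. 7⁻¹ ≡ 25 (mod 29) since 7·25 = 175 ≡ 1, so λ ≡ 8.
  x = λ² - 11 - 18 = 64 - 29 ≡ 6; y = λ·(11 - 6) - 28 ≡ 12. → (6, 12)
8Q: (6, 12) + (18, 26). λ = (26 - 12)/(18 - 6) ≡ 14/12 mod 29. 12⁻¹ ≡ 17 (mod 29) since 12·17 = 204 ≡ 1, so λ ≡ 6.
  x = λ² - 6 - 18 = 36 - 24 ≡ 12; y = λ·(6 - 12) - 12 ≡ 10. → (12, 10)
9Q: (12, 10) + (18, 26). λ = (26 - 10)/(18 - 12) ≡ 16/6 mod 29. 6⁻¹ ≡ 5 (mod 29), so λ ≡ 22.
  x = λ² - 12 - 18 = 484 - 30 ≡ 19; y = λ·(12 - 19) - 10 ≡ 10. → (19, 10)
10Q: (19, 10) + (18, 26). λ = (26 - 10)/(18 - 19) ≡ 16/28 mod 29. 28⁻¹ ≡ 28 (mod 29) since 28·28 = 784 ≡ 1, so λ ≡ 13.
  x = λ² - 19 - 18 = 169 - 37 ≡ 16; y = λ·(19 - 16) - 10 ≡ 0. → (16, 0)

(16, 0)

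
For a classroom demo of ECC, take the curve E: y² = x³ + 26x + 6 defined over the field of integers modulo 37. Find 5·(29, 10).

Write P = (29, 10).
Double-and-add on 5 = (101)₂. Start with P = (29, 10) for the leading 1-bit.
double: tangent at (29, 10): λ = (3·29² + 26)/(2·10) ≡ 33/20. 20⁻¹ ≡ 13 (mod 37) since 20·13 = 260 ≡ 1, so λ ≡ 33·13 ≡ 22.
  x = λ² - 29 - 29 = 484 - 58 ≡ 19; y = λ·(29 - 19) - 10 ≡ 25. → (19, 25)
double: tangent at (19, 25): λ = (3·19² + 26)/(2·25) ≡ 36/13. 13⁻¹ ≡ 20 (mod 37), so λ ≡ 36·20 ≡ 17.
  x = λ² - 19 - 19 = 289 - 38 ≡ 29; y = λ·(19 - 29) - 25 ≡ 27. → (29, 27)
add P: (29, 27) + (29, 10): same x and y₁ ≡ -y₂, so the sum is O.

O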